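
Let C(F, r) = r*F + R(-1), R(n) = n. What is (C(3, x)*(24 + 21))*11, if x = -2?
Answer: -3465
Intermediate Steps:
C(F, r) = -1 + F*r (C(F, r) = r*F - 1 = F*r - 1 = -1 + F*r)
(C(3, x)*(24 + 21))*11 = ((-1 + 3*(-2))*(24 + 21))*11 = ((-1 - 6)*45)*11 = -7*45*11 = -315*11 = -3465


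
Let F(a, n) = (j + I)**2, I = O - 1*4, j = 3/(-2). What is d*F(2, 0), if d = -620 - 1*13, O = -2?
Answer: -142425/4 ≈ -35606.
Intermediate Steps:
j = -3/2 (j = 3*(-1/2) = -3/2 ≈ -1.5000)
I = -6 (I = -2 - 1*4 = -2 - 4 = -6)
F(a, n) = 225/4 (F(a, n) = (-3/2 - 6)**2 = (-15/2)**2 = 225/4)
d = -633 (d = -620 - 13 = -633)
d*F(2, 0) = -633*225/4 = -142425/4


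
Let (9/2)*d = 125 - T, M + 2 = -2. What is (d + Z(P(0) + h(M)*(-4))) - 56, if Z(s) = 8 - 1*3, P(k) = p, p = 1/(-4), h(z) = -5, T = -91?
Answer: -3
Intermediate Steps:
M = -4 (M = -2 - 2 = -4)
d = 48 (d = 2*(125 - 1*(-91))/9 = 2*(125 + 91)/9 = (2/9)*216 = 48)
p = -¼ ≈ -0.25000
P(k) = -¼
Z(s) = 5 (Z(s) = 8 - 3 = 5)
(d + Z(P(0) + h(M)*(-4))) - 56 = (48 + 5) - 56 = 53 - 56 = -3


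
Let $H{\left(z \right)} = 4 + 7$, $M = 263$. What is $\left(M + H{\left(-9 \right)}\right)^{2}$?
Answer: $75076$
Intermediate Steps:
$H{\left(z \right)} = 11$
$\left(M + H{\left(-9 \right)}\right)^{2} = \left(263 + 11\right)^{2} = 274^{2} = 75076$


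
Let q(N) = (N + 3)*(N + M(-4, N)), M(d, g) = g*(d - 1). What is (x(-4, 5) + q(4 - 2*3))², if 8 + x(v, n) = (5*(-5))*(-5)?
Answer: 15625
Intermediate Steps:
M(d, g) = g*(-1 + d)
q(N) = -4*N*(3 + N) (q(N) = (N + 3)*(N + N*(-1 - 4)) = (3 + N)*(N + N*(-5)) = (3 + N)*(N - 5*N) = (3 + N)*(-4*N) = -4*N*(3 + N))
x(v, n) = 117 (x(v, n) = -8 + (5*(-5))*(-5) = -8 - 25*(-5) = -8 + 125 = 117)
(x(-4, 5) + q(4 - 2*3))² = (117 + 4*(4 - 2*3)*(-3 - (4 - 2*3)))² = (117 + 4*(4 - 6)*(-3 - (4 - 6)))² = (117 + 4*(-2)*(-3 - 1*(-2)))² = (117 + 4*(-2)*(-3 + 2))² = (117 + 4*(-2)*(-1))² = (117 + 8)² = 125² = 15625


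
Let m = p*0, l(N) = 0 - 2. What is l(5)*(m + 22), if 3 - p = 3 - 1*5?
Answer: -44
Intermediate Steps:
l(N) = -2
p = 5 (p = 3 - (3 - 1*5) = 3 - (3 - 5) = 3 - 1*(-2) = 3 + 2 = 5)
m = 0 (m = 5*0 = 0)
l(5)*(m + 22) = -2*(0 + 22) = -2*22 = -44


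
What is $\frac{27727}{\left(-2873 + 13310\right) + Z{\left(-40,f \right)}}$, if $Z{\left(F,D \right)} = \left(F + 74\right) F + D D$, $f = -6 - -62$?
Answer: $\frac{27727}{12213} \approx 2.2703$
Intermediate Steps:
$f = 56$ ($f = -6 + 62 = 56$)
$Z{\left(F,D \right)} = D^{2} + F \left(74 + F\right)$ ($Z{\left(F,D \right)} = \left(74 + F\right) F + D^{2} = F \left(74 + F\right) + D^{2} = D^{2} + F \left(74 + F\right)$)
$\frac{27727}{\left(-2873 + 13310\right) + Z{\left(-40,f \right)}} = \frac{27727}{\left(-2873 + 13310\right) + \left(56^{2} + \left(-40\right)^{2} + 74 \left(-40\right)\right)} = \frac{27727}{10437 + \left(3136 + 1600 - 2960\right)} = \frac{27727}{10437 + 1776} = \frac{27727}{12213}$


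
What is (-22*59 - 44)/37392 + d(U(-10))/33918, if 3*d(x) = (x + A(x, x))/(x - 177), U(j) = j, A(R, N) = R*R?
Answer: -709414961/19763747256 ≈ -0.035895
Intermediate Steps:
A(R, N) = R²
d(x) = (x + x²)/(3*(-177 + x)) (d(x) = ((x + x²)/(x - 177))/3 = ((x + x²)/(-177 + x))/3 = (x + x²)/(3*(-177 + x)))
(-22*59 - 44)/37392 + d(U(-10))/33918 = (-22*59 - 44)/37392 + ((⅓)*(-10)*(1 - 10)/(-177 - 10))/33918 = (-1298 - 44)*(1/37392) + ((⅓)*(-10)*(-9)/(-187))*(1/33918) = -1342*1/37392 + ((⅓)*(-10)*(-1/187)*(-9))*(1/33918) = -671/18696 - 30/187*1/33918 = -671/18696 - 5/1057111 = -709414961/19763747256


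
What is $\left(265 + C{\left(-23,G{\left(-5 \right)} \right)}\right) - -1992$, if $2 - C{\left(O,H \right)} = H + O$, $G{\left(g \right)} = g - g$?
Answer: $2282$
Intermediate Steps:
$G{\left(g \right)} = 0$
$C{\left(O,H \right)} = 2 - H - O$ ($C{\left(O,H \right)} = 2 - \left(H + O\right) = 2 - H - O$)
$\left(265 + C{\left(-23,G{\left(-5 \right)} \right)}\right) - -1992 = \left(265 - -25\right) - -1992 = \left(265 + \left(2 + 0 + 23\right)\right) + 1992 = \left(265 + 25\right) + 1992 = 290 + 1992 = 2282$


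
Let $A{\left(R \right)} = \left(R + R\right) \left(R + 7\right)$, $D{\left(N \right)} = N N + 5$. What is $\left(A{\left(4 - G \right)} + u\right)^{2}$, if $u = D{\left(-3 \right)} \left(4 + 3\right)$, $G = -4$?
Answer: $114244$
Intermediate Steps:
$D{\left(N \right)} = 5 + N^{2}$ ($D{\left(N \right)} = N^{2} + 5 = 5 + N^{2}$)
$u = 98$ ($u = \left(5 + \left(-3\right)^{2}\right) \left(4 + 3\right) = \left(5 + 9\right) 7 = 14 \cdot 7 = 98$)
$A{\left(R \right)} = 2 R \left(7 + R\right)$
$\left(A{\left(4 - G \right)} + u\right)^{2} = \left(2 \left(4 - -4\right) \left(7 + \left(4 - -4\right)\right) + 98\right)^{2} = \left(2 \left(4 + 4\right) \left(7 + \left(4 + 4\right)\right) + 98\right)^{2} = \left(2 \cdot 8 \left(7 + 8\right) + 98\right)^{2} = \left(2 \cdot 8 \cdot 15 + 98\right)^{2} = \left(240 + 98\right)^{2} = 338^{2} = 114244$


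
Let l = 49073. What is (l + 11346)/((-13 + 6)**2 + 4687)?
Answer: 60419/4736 ≈ 12.757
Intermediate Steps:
(l + 11346)/((-13 + 6)**2 + 4687) = (49073 + 11346)/((-13 + 6)**2 + 4687) = 60419/((-7)**2 + 4687) = 60419/(49 + 4687) = 60419/4736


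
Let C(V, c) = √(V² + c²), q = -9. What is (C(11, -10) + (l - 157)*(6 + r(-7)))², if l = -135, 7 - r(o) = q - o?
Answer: (4380 - √221)² ≈ 1.9054e+7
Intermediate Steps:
r(o) = 16 + o (r(o) = 7 - (-9 - o) = 7 + (9 + o) = 16 + o)
(C(11, -10) + (l - 157)*(6 + r(-7)))² = (√(11² + (-10)²) + (-135 - 157)*(6 + (16 - 7)))² = (√(121 + 100) - 292*(6 + 9))² = (√221 - 292*15)² = (√221 - 4380)² = (-4380 + √221)²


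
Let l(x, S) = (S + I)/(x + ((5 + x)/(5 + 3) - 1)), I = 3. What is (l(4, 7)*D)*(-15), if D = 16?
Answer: -6400/11 ≈ -581.82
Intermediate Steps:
l(x, S) = (3 + S)/(-3/8 + 9*x/8) (l(x, S) = (S + 3)/(x + ((5 + x)/(5 + 3) - 1)) = (3 + S)/(x + ((5 + x)/8 - 1)) = (3 + S)/(x + ((5 + x)*(⅛) - 1)) = (3 + S)/(x + ((5/8 + x/8) - 1)) = (3 + S)/(x + (-3/8 + x/8)) = (3 + S)/(-3/8 + 9*x/8))
(l(4, 7)*D)*(-15) = ((8*(3 + 7)/(3*(-1 + 3*4)))*16)*(-15) = (((8/3)*10/(-1 + 12))*16)*(-15) = (((8/3)*10/11)*16)*(-15) = (((8/3)*(1/11)*10)*16)*(-15) = ((80/33)*16)*(-15) = (1280/33)*(-15) = -6400/11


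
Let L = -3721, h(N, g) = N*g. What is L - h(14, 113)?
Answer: -5303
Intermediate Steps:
L - h(14, 113) = -3721 - 14*113 = -3721 - 1*1582 = -3721 - 1582 = -5303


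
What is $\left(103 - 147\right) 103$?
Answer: $-4532$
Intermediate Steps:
$\left(103 - 147\right) 103 = \left(-44\right) 103 = -4532$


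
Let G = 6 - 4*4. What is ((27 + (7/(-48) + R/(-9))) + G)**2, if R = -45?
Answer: 1100401/2304 ≈ 477.60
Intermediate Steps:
G = -10 (G = 6 - 16 = -10)
((27 + (7/(-48) + R/(-9))) + G)**2 = ((27 + (7/(-48) - 45/(-9))) - 10)**2 = ((27 + (7*(-1/48) - 45*(-1/9))) - 10)**2 = ((27 + (-7/48 + 5)) - 10)**2 = ((27 + 233/48) - 10)**2 = (1529/48 - 10)**2 = (1049/48)**2 = 1100401/2304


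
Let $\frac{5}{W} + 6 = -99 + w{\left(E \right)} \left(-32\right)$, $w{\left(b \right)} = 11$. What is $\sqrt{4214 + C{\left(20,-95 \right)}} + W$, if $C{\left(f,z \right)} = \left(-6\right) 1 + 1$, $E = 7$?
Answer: $- \frac{5}{457} + \sqrt{4209} \approx 64.866$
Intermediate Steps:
$C{\left(f,z \right)} = -5$ ($C{\left(f,z \right)} = -6 + 1 = -5$)
$W = - \frac{5}{457}$ ($W = \frac{5}{-6 + \left(-99 + 11 \left(-32\right)\right)} = \frac{5}{-6 - 451} = \frac{5}{-457} = 5 \left(- \frac{1}{457}\right) = - \frac{5}{457} \approx -0.010941$)
$\sqrt{4214 + C{\left(20,-95 \right)}} + W = \sqrt{4214 - 5} - \frac{5}{457} = \sqrt{4209} - \frac{5}{457} = - \frac{5}{457} + \sqrt{4209}$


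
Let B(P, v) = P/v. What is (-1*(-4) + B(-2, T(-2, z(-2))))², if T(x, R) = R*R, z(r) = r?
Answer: 49/4 ≈ 12.250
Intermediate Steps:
T(x, R) = R²
(-1*(-4) + B(-2, T(-2, z(-2))))² = (-1*(-4) - 2/((-2)²))² = (4 - 2/4)² = (4 - 2*¼)² = (4 - ½)² = (7/2)² = 49/4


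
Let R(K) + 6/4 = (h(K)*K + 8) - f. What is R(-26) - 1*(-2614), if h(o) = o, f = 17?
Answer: 6559/2 ≈ 3279.5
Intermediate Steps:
R(K) = -21/2 + K² (R(K) = -3/2 + ((K*K + 8) - 1*17) = -3/2 + ((K² + 8) - 17) = -3/2 + ((8 + K²) - 17) = -3/2 + (-9 + K²) = -21/2 + K²)
R(-26) - 1*(-2614) = (-21/2 + (-26)²) - 1*(-2614) = (-21/2 + 676) + 2614 = 1331/2 + 2614 = 6559/2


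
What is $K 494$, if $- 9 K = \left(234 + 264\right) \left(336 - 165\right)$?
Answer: $-4674228$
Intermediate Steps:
$K = -9462$ ($K = - \frac{\left(234 + 264\right) \left(336 - 165\right)}{9} = - \frac{498 \cdot 171}{9} = \left(- \frac{1}{9}\right) 85158 = -9462$)
$K 494 = \left(-9462\right) 494 = -4674228$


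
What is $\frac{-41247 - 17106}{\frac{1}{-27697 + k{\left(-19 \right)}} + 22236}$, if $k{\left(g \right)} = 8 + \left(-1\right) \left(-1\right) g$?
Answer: $- \frac{1616844924}{616115087} \approx -2.6243$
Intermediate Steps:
$k{\left(g \right)} = 8 + g$ ($k{\left(g \right)} = 8 + 1 g = 8 + g$)
$\frac{-41247 - 17106}{\frac{1}{-27697 + k{\left(-19 \right)}} + 22236} = \frac{-41247 - 17106}{\frac{1}{-27697 + \left(8 - 19\right)} + 22236} = - \frac{58353}{\frac{1}{-27697 - 11} + 22236} = - \frac{58353}{\frac{1}{-27708} + 22236} = - \frac{58353}{- \frac{1}{27708} + 22236} = - \frac{58353}{\frac{616115087}{27708}} = \left(-58353\right) \frac{27708}{616115087} = - \frac{1616844924}{616115087}$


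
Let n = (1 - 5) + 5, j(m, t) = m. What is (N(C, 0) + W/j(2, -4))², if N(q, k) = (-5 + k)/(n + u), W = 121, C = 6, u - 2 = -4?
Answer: 17161/4 ≈ 4290.3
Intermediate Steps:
u = -2 (u = 2 - 4 = -2)
n = 1 (n = -4 + 5 = 1)
N(q, k) = 5 - k (N(q, k) = (-5 + k)/(1 - 2) = (-5 + k)/(-1) = (-5 + k)*(-1) = 5 - k)
(N(C, 0) + W/j(2, -4))² = ((5 - 1*0) + 121/2)² = ((5 + 0) + 121*(½))² = (5 + 121/2)² = (131/2)² = 17161/4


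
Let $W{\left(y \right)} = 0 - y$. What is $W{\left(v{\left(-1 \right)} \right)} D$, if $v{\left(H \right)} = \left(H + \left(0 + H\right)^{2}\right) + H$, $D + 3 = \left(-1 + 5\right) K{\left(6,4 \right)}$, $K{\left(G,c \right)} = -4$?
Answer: $-19$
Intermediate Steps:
$D = -19$ ($D = -3 + \left(-1 + 5\right) \left(-4\right) = -3 + 4 \left(-4\right) = -3 - 16 = -19$)
$v{\left(H \right)} = H^{2} + 2 H$ ($v{\left(H \right)} = \left(H + H^{2}\right) + H = H^{2} + 2 H$)
$W{\left(y \right)} = - y$
$W{\left(v{\left(-1 \right)} \right)} D = - \left(-1\right) \left(2 - 1\right) \left(-19\right) = - \left(-1\right) 1 \left(-19\right) = \left(-1\right) \left(-1\right) \left(-19\right) = 1 \left(-19\right) = -19$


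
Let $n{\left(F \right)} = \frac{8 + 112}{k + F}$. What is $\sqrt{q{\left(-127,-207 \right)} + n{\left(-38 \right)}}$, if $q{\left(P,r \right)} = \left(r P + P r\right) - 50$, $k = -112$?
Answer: $\frac{2 \sqrt{328295}}{5} \approx 229.19$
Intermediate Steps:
$q{\left(P,r \right)} = -50 + 2 P r$ ($q{\left(P,r \right)} = \left(P r + P r\right) - 50 = 2 P r - 50 = -50 + 2 P r$)
$n{\left(F \right)} = \frac{120}{-112 + F}$ ($n{\left(F \right)} = \frac{8 + 112}{-112 + F} = \frac{120}{-112 + F}$)
$\sqrt{q{\left(-127,-207 \right)} + n{\left(-38 \right)}} = \sqrt{\left(-50 + 2 \left(-127\right) \left(-207\right)\right) + \frac{120}{-112 - 38}} = \sqrt{\left(-50 + 52578\right) + \frac{120}{-150}} = \sqrt{52528 + 120 \left(- \frac{1}{150}\right)} = \sqrt{52528 - \frac{4}{5}} = \sqrt{\frac{262636}{5}} = \frac{2 \sqrt{328295}}{5}$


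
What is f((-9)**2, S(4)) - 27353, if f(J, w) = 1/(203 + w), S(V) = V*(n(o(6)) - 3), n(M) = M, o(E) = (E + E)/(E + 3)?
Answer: -16110914/589 ≈ -27353.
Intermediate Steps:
o(E) = 2*E/(3 + E) (o(E) = (2*E)/(3 + E) = 2*E/(3 + E))
S(V) = -5*V/3 (S(V) = V*(2*6/(3 + 6) - 3) = V*(2*6/9 - 3) = V*(2*6*(1/9) - 3) = V*(4/3 - 3) = V*(-5/3) = -5*V/3)
f((-9)**2, S(4)) - 27353 = 1/(203 - 5/3*4) - 27353 = 1/(203 - 20/3) - 27353 = 1/(589/3) - 27353 = 3/589 - 27353 = -16110914/589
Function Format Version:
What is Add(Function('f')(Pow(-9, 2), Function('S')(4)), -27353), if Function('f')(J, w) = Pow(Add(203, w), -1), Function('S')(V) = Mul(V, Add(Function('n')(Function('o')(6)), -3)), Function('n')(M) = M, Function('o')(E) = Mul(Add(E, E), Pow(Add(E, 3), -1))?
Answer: Rational(-16110914, 589) ≈ -27353.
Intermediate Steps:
Function('o')(E) = Mul(2, E, Pow(Add(3, E), -1)) (Function('o')(E) = Mul(Mul(2, E), Pow(Add(3, E), -1)) = Mul(2, E, Pow(Add(3, E), -1)))
Function('S')(V) = Mul(Rational(-5, 3), V) (Function('S')(V) = Mul(V, Add(Mul(2, 6, Pow(Add(3, 6), -1)), -3)) = Mul(V, Add(Mul(2, 6, Pow(9, -1)), -3)) = Mul(V, Add(Mul(2, 6, Rational(1, 9)), -3)) = Mul(V, Add(Rational(4, 3), -3)) = Mul(V, Rational(-5, 3)) = Mul(Rational(-5, 3), V))
Add(Function('f')(Pow(-9, 2), Function('S')(4)), -27353) = Add(Pow(Add(203, Mul(Rational(-5, 3), 4)), -1), -27353) = Add(Pow(Add(203, Rational(-20, 3)), -1), -27353) = Add(Pow(Rational(589, 3), -1), -27353) = Add(Rational(3, 589), -27353) = Rational(-16110914, 589)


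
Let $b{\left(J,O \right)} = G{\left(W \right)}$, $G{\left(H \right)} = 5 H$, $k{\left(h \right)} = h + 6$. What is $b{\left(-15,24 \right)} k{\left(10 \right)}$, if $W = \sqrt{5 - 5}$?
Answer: $0$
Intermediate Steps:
$k{\left(h \right)} = 6 + h$
$W = 0$ ($W = \sqrt{0} = 0$)
$b{\left(J,O \right)} = 0$ ($b{\left(J,O \right)} = 5 \cdot 0 = 0$)
$b{\left(-15,24 \right)} k{\left(10 \right)} = 0 \left(6 + 10\right) = 0 \cdot 16 = 0$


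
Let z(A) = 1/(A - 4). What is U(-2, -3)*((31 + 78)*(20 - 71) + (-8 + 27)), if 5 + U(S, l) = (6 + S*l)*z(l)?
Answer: 260380/7 ≈ 37197.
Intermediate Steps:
z(A) = 1/(-4 + A)
U(S, l) = -5 + (6 + S*l)/(-4 + l)
U(-2, -3)*((31 + 78)*(20 - 71) + (-8 + 27)) = ((26 - 5*(-3) - 2*(-3))/(-4 - 3))*((31 + 78)*(20 - 71) + (-8 + 27)) = ((26 + 15 + 6)/(-7))*(109*(-51) + 19) = (-⅐*47)*(-5559 + 19) = -47/7*(-5540) = 260380/7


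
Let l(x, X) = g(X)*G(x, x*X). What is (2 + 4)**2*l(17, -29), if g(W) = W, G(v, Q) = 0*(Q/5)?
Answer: 0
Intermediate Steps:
G(v, Q) = 0 (G(v, Q) = 0*(Q*(1/5)) = 0*(Q/5) = 0)
l(x, X) = 0 (l(x, X) = X*0 = 0)
(2 + 4)**2*l(17, -29) = (2 + 4)**2*0 = 6**2*0 = 36*0 = 0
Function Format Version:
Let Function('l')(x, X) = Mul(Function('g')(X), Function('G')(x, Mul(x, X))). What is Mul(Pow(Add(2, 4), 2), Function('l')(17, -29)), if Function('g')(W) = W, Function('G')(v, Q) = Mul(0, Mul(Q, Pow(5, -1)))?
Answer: 0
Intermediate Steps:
Function('G')(v, Q) = 0 (Function('G')(v, Q) = Mul(0, Mul(Q, Rational(1, 5))) = Mul(0, Mul(Rational(1, 5), Q)) = 0)
Function('l')(x, X) = 0 (Function('l')(x, X) = Mul(X, 0) = 0)
Mul(Pow(Add(2, 4), 2), Function('l')(17, -29)) = Mul(Pow(Add(2, 4), 2), 0) = Mul(Pow(6, 2), 0) = Mul(36, 0) = 0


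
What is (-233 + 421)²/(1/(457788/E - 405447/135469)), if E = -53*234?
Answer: -394936425897584/280014423 ≈ -1.4104e+6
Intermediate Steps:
E = -12402
(-233 + 421)²/(1/(457788/E - 405447/135469)) = (-233 + 421)²/(1/(457788/(-12402) - 405447/135469)) = 188²/(1/(457788*(-1/12402) - 405447*1/135469)) = 35344/(1/(-76298/2067 - 405447/135469)) = 35344/(1/(-11174072711/280014423)) = 35344/(-280014423/11174072711) = 35344*(-11174072711/280014423) = -394936425897584/280014423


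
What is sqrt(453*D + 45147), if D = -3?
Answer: 2*sqrt(10947) ≈ 209.26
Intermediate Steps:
sqrt(453*D + 45147) = sqrt(453*(-3) + 45147) = sqrt(-1359 + 45147) = sqrt(43788) = 2*sqrt(10947)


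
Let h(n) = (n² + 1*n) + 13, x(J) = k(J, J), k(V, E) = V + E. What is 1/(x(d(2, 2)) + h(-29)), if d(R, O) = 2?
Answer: 1/829 ≈ 0.0012063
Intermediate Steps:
k(V, E) = E + V
x(J) = 2*J (x(J) = J + J = 2*J)
h(n) = 13 + n + n² (h(n) = (n² + n) + 13 = (n + n²) + 13 = 13 + n + n²)
1/(x(d(2, 2)) + h(-29)) = 1/(2*2 + (13 - 29 + (-29)²)) = 1/(4 + (13 - 29 + 841)) = 1/(4 + 825) = 1/829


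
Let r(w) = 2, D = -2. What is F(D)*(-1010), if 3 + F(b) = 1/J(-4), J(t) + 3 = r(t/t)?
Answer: 4040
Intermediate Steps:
J(t) = -1 (J(t) = -3 + 2 = -1)
F(b) = -4 (F(b) = -3 + 1/(-1) = -3 - 1 = -4)
F(D)*(-1010) = -4*(-1010) = 4040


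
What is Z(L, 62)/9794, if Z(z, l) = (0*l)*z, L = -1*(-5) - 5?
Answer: 0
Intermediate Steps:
L = 0 (L = 5 - 5 = 0)
Z(z, l) = 0 (Z(z, l) = 0*z = 0)
Z(L, 62)/9794 = 0/9794 = 0*(1/9794) = 0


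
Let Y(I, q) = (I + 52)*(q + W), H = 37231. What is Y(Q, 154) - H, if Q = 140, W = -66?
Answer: -20335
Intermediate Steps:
Y(I, q) = (-66 + q)*(52 + I) (Y(I, q) = (I + 52)*(q - 66) = (52 + I)*(-66 + q) = (-66 + q)*(52 + I))
Y(Q, 154) - H = (-3432 - 66*140 + 52*154 + 140*154) - 1*37231 = (-3432 - 9240 + 8008 + 21560) - 37231 = 16896 - 37231 = -20335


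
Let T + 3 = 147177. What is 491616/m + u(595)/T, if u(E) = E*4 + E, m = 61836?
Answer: 6044754607/758387622 ≈ 7.9705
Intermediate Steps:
T = 147174 (T = -3 + 147177 = 147174)
u(E) = 5*E (u(E) = 4*E + E = 5*E)
491616/m + u(595)/T = 491616/61836 + (5*595)/147174 = 491616*(1/61836) + 2975*(1/147174) = 40968/5153 + 2975/147174 = 6044754607/758387622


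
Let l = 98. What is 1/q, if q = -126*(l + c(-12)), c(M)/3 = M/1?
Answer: -1/7812 ≈ -0.00012801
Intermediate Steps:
c(M) = 3*M (c(M) = 3*(M/1) = 3*(M*1) = 3*M)
q = -7812 (q = -126*(98 + 3*(-12)) = -126*(98 - 36) = -126*62 = -7812)
1/q = 1/(-7812) = -1/7812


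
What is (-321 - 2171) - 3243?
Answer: -5735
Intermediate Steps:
(-321 - 2171) - 3243 = -2492 - 3243 = -5735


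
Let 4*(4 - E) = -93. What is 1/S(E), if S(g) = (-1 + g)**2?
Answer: 16/11025 ≈ 0.0014512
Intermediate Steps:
E = 109/4 (E = 4 - 1/4*(-93) = 4 + 93/4 = 109/4 ≈ 27.250)
1/S(E) = 1/((-1 + 109/4)**2) = 1/((105/4)**2) = 1/(11025/16) = 16/11025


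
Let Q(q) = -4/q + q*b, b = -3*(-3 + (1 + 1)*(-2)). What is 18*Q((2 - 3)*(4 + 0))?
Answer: -1494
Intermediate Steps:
b = 21 (b = -3*(-3 + 2*(-2)) = -3*(-3 - 4) = -3*(-7) = 21)
Q(q) = -4/q + 21*q (Q(q) = -4/q + q*21 = -4/q + 21*q)
18*Q((2 - 3)*(4 + 0)) = 18*(-4*1/((2 - 3)*(4 + 0)) + 21*((2 - 3)*(4 + 0))) = 18*(-4/((-1*4)) + 21*(-1*4)) = 18*(-4/(-4) + 21*(-4)) = 18*(-4*(-¼) - 84) = 18*(1 - 84) = 18*(-83) = -1494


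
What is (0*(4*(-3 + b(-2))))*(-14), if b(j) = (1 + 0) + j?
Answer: 0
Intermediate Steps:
b(j) = 1 + j
(0*(4*(-3 + b(-2))))*(-14) = (0*(4*(-3 + (1 - 2))))*(-14) = (0*(4*(-3 - 1)))*(-14) = (0*(4*(-4)))*(-14) = (0*(-16))*(-14) = 0*(-14) = 0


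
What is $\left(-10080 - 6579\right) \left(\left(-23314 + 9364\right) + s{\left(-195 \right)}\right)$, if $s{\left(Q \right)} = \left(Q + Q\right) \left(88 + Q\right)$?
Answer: $-462787020$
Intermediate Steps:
$s{\left(Q \right)} = 2 Q \left(88 + Q\right)$
$\left(-10080 - 6579\right) \left(\left(-23314 + 9364\right) + s{\left(-195 \right)}\right) = \left(-10080 - 6579\right) \left(\left(-23314 + 9364\right) + 2 \left(-195\right) \left(88 - 195\right)\right) = - 16659 \left(-13950 + 2 \left(-195\right) \left(-107\right)\right) = - 16659 \left(-13950 + 41730\right) = \left(-16659\right) 27780 = -462787020$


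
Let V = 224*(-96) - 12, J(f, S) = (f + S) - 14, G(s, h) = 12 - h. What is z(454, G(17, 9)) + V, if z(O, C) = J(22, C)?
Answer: -21505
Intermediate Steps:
J(f, S) = -14 + S + f (J(f, S) = (S + f) - 14 = -14 + S + f)
z(O, C) = 8 + C (z(O, C) = -14 + C + 22 = 8 + C)
V = -21516 (V = -21504 - 12 = -21516)
z(454, G(17, 9)) + V = (8 + (12 - 1*9)) - 21516 = (8 + (12 - 9)) - 21516 = (8 + 3) - 21516 = 11 - 21516 = -21505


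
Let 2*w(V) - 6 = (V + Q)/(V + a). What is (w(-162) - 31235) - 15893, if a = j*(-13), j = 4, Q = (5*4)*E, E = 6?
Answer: -10084729/214 ≈ -47125.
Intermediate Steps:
Q = 120 (Q = (5*4)*6 = 20*6 = 120)
a = -52 (a = 4*(-13) = -52)
w(V) = 3 + (120 + V)/(2*(-52 + V)) (w(V) = 3 + ((V + 120)/(V - 52))/2 = 3 + ((120 + V)/(-52 + V))/2 = 3 + (120 + V)/(2*(-52 + V)))
(w(-162) - 31235) - 15893 = ((-192 + 7*(-162))/(2*(-52 - 162)) - 31235) - 15893 = ((1/2)*(-192 - 1134)/(-214) - 31235) - 15893 = ((1/2)*(-1/214)*(-1326) - 31235) - 15893 = (663/214 - 31235) - 15893 = -6683627/214 - 15893 = -10084729/214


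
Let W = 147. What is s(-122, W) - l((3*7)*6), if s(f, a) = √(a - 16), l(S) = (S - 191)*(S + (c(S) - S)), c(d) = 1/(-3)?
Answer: -65/3 + √131 ≈ -10.221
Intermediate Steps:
c(d) = -⅓
l(S) = 191/3 - S/3 (l(S) = (S - 191)*(S + (-⅓ - S)) = (-191 + S)*(-⅓) = 191/3 - S/3)
s(f, a) = √(-16 + a)
s(-122, W) - l((3*7)*6) = √(-16 + 147) - (191/3 - 3*7*6/3) = √131 - (191/3 - 7*6) = √131 - (191/3 - ⅓*126) = √131 - (191/3 - 42) = √131 - 1*65/3 = √131 - 65/3 = -65/3 + √131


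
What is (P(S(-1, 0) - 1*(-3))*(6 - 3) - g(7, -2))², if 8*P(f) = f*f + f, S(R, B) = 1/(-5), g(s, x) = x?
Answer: 358801/10000 ≈ 35.880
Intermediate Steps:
S(R, B) = -⅕
P(f) = f/8 + f²/8 (P(f) = (f*f + f)/8 = (f² + f)/8 = (f + f²)/8 = f/8 + f²/8)
(P(S(-1, 0) - 1*(-3))*(6 - 3) - g(7, -2))² = (((-⅕ - 1*(-3))*(1 + (-⅕ - 1*(-3)))/8)*(6 - 3) - 1*(-2))² = (((-⅕ + 3)*(1 + (-⅕ + 3))/8)*3 + 2)² = (((⅛)*(14/5)*(1 + 14/5))*3 + 2)² = (((⅛)*(14/5)*(19/5))*3 + 2)² = ((133/100)*3 + 2)² = (399/100 + 2)² = (599/100)² = 358801/10000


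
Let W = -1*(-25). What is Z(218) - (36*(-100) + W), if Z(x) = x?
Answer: 3793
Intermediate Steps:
W = 25
Z(218) - (36*(-100) + W) = 218 - (36*(-100) + 25) = 218 - (-3600 + 25) = 218 - 1*(-3575) = 218 + 3575 = 3793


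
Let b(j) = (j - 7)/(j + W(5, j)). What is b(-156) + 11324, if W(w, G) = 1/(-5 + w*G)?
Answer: 1386876319/122461 ≈ 11325.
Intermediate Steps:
W(w, G) = 1/(-5 + G*w)
b(j) = (-7 + j)/(j + 1/(-5 + 5*j)) (b(j) = (j - 7)/(j + 1/(-5 + j*5)) = (-7 + j)/(j + 1/(-5 + 5*j)))
b(-156) + 11324 = 5*(-1 - 156)*(-7 - 156)/(1 + 5*(-156)*(-1 - 156)) + 11324 = 5*(-157)*(-163)/(1 + 5*(-156)*(-157)) + 11324 = 5*(-157)*(-163)/(1 + 122460) + 11324 = 5*(-157)*(-163)/122461 + 11324 = 5*(1/122461)*(-157)*(-163) + 11324 = 127955/122461 + 11324 = 1386876319/122461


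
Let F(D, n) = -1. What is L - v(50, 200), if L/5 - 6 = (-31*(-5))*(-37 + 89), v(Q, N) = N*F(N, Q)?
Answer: 40530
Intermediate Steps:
v(Q, N) = -N (v(Q, N) = N*(-1) = -N)
L = 40330 (L = 30 + 5*((-31*(-5))*(-37 + 89)) = 30 + 5*(155*52) = 30 + 5*8060 = 30 + 40300 = 40330)
L - v(50, 200) = 40330 - (-1)*200 = 40330 - 1*(-200) = 40330 + 200 = 40530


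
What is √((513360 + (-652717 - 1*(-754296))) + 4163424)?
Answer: √4778363 ≈ 2185.9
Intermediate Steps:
√((513360 + (-652717 - 1*(-754296))) + 4163424) = √((513360 + (-652717 + 754296)) + 4163424) = √((513360 + 101579) + 4163424) = √(614939 + 4163424) = √4778363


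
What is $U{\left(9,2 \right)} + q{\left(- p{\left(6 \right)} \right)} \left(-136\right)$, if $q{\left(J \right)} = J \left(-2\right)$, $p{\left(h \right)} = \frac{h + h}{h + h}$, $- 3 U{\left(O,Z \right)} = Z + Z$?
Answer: $- \frac{820}{3} \approx -273.33$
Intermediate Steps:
$U{\left(O,Z \right)} = - \frac{2 Z}{3}$ ($U{\left(O,Z \right)} = - \frac{Z + Z}{3} = - \frac{2 Z}{3}$)
$p{\left(h \right)} = 1$ ($p{\left(h \right)} = \frac{2 h}{2 h} = 2 h \frac{1}{2 h} = 1$)
$q{\left(J \right)} = - 2 J$
$U{\left(9,2 \right)} + q{\left(- p{\left(6 \right)} \right)} \left(-136\right) = \left(- \frac{2}{3}\right) 2 + - 2 \left(\left(-1\right) 1\right) \left(-136\right) = - \frac{4}{3} + \left(-2\right) \left(-1\right) \left(-136\right) = - \frac{4}{3} + 2 \left(-136\right) = - \frac{4}{3} - 272 = - \frac{820}{3}$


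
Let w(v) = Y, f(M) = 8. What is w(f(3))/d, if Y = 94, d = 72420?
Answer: 47/36210 ≈ 0.0012980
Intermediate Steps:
w(v) = 94
w(f(3))/d = 94/72420 = 94*(1/72420) = 47/36210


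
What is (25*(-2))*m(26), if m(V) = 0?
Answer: 0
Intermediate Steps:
(25*(-2))*m(26) = (25*(-2))*0 = -50*0 = 0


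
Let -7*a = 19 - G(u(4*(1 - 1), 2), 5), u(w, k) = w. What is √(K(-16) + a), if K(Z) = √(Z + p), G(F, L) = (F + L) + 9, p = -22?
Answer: √(-35 + 49*I*√38)/7 ≈ 1.657 + 1.8601*I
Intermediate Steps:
G(F, L) = 9 + F + L
K(Z) = √(-22 + Z) (K(Z) = √(Z - 22) = √(-22 + Z))
a = -5/7 (a = -(19 - (9 + 4*(1 - 1) + 5))/7 = -(19 - (9 + 4*0 + 5))/7 = -(19 - (9 + 0 + 5))/7 = -(19 - 1*14)/7 = -(19 - 14)/7 = -⅐*5 = -5/7 ≈ -0.71429)
√(K(-16) + a) = √(√(-22 - 16) - 5/7) = √(√(-38) - 5/7) = √(I*√38 - 5/7) = √(-5/7 + I*√38)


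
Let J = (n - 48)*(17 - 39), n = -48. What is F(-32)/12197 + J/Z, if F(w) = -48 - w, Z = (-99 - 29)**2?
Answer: 398405/3122432 ≈ 0.12759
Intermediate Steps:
Z = 16384 (Z = (-128)**2 = 16384)
J = 2112 (J = (-48 - 48)*(17 - 39) = -96*(-22) = 2112)
F(-32)/12197 + J/Z = (-48 - 1*(-32))/12197 + 2112/16384 = (-48 + 32)*(1/12197) + 2112*(1/16384) = -16*1/12197 + 33/256 = -16/12197 + 33/256 = 398405/3122432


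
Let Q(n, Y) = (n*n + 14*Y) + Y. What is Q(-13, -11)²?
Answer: 16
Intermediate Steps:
Q(n, Y) = n² + 15*Y (Q(n, Y) = (n² + 14*Y) + Y = n² + 15*Y)
Q(-13, -11)² = ((-13)² + 15*(-11))² = (169 - 165)² = 4² = 16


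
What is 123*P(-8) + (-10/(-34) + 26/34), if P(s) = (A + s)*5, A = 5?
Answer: -31347/17 ≈ -1843.9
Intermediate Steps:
P(s) = 25 + 5*s (P(s) = (5 + s)*5 = 25 + 5*s)
123*P(-8) + (-10/(-34) + 26/34) = 123*(25 + 5*(-8)) + (-10/(-34) + 26/34) = 123*(25 - 40) + (-10*(-1/34) + 26*(1/34)) = 123*(-15) + (5/17 + 13/17) = -1845 + 18/17 = -31347/17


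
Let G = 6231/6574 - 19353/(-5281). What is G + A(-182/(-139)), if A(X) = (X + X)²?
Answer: 7693823255917/670772837374 ≈ 11.470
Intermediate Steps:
A(X) = 4*X² (A(X) = (2*X)² = 4*X²)
G = 160132533/34717294 (G = 6231*(1/6574) - 19353*(-1/5281) = 6231/6574 + 19353/5281 = 160132533/34717294 ≈ 4.6125)
G + A(-182/(-139)) = 160132533/34717294 + 4*(-182/(-139))² = 160132533/34717294 + 4*(-182*(-1/139))² = 160132533/34717294 + 4*(182/139)² = 160132533/34717294 + 4*(33124/19321) = 160132533/34717294 + 132496/19321 = 7693823255917/670772837374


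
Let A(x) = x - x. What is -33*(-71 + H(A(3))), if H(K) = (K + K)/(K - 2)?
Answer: 2343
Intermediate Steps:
A(x) = 0
H(K) = 2*K/(-2 + K) (H(K) = (2*K)/(-2 + K) = 2*K/(-2 + K))
-33*(-71 + H(A(3))) = -33*(-71 + 2*0/(-2 + 0)) = -33*(-71 + 2*0/(-2)) = -33*(-71 + 2*0*(-1/2)) = -33*(-71 + 0) = -33*(-71) = 2343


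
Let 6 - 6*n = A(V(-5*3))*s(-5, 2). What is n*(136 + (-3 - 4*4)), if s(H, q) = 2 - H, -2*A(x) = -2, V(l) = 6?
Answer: -39/2 ≈ -19.500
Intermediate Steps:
A(x) = 1 (A(x) = -½*(-2) = 1)
n = -⅙ (n = 1 - (2 - 1*(-5))/6 = 1 - (2 + 5)/6 = 1 - 7/6 = -⅙ ≈ -0.16667)
n*(136 + (-3 - 4*4)) = -(136 + (-3 - 4*4))/6 = -(136 + (-3 - 16))/6 = -(136 - 19)/6 = -⅙*117 = -39/2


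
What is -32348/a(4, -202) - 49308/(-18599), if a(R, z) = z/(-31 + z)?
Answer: -10012304650/268357 ≈ -37310.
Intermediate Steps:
-32348/a(4, -202) - 49308/(-18599) = -32348/((-202/(-31 - 202))) - 49308/(-18599) = -32348/((-202/(-233))) - 49308*(-1/18599) = -32348/((-202*(-1/233))) + 7044/2657 = -32348/202/233 + 7044/2657 = -32348*233/202 + 7044/2657 = -3768542/101 + 7044/2657 = -10012304650/268357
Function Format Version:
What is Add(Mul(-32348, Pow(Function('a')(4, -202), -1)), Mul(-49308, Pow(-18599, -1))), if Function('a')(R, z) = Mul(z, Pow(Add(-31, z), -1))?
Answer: Rational(-10012304650, 268357) ≈ -37310.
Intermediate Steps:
Add(Mul(-32348, Pow(Function('a')(4, -202), -1)), Mul(-49308, Pow(-18599, -1))) = Add(Mul(-32348, Pow(Mul(-202, Pow(Add(-31, -202), -1)), -1)), Mul(-49308, Pow(-18599, -1))) = Add(Mul(-32348, Pow(Mul(-202, Pow(-233, -1)), -1)), Mul(-49308, Rational(-1, 18599))) = Add(Mul(-32348, Pow(Mul(-202, Rational(-1, 233)), -1)), Rational(7044, 2657)) = Add(Mul(-32348, Pow(Rational(202, 233), -1)), Rational(7044, 2657)) = Add(Mul(-32348, Rational(233, 202)), Rational(7044, 2657)) = Add(Rational(-3768542, 101), Rational(7044, 2657)) = Rational(-10012304650, 268357)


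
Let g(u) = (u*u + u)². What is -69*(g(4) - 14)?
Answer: -26634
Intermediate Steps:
g(u) = (u + u²)² (g(u) = (u² + u)² = (u + u²)²)
-69*(g(4) - 14) = -69*(4²*(1 + 4)² - 14) = -69*(16*5² - 14) = -69*(16*25 - 14) = -69*(400 - 14) = -69*386 = -26634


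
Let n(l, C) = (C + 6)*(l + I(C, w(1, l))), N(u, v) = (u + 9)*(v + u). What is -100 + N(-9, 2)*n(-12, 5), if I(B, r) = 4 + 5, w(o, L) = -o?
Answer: -100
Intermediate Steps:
I(B, r) = 9
N(u, v) = (9 + u)*(u + v)
n(l, C) = (6 + C)*(9 + l) (n(l, C) = (C + 6)*(l + 9) = (6 + C)*(9 + l))
-100 + N(-9, 2)*n(-12, 5) = -100 + ((-9)² + 9*(-9) + 9*2 - 9*2)*(54 + 6*(-12) + 9*5 + 5*(-12)) = -100 + (81 - 81 + 18 - 18)*(54 - 72 + 45 - 60) = -100 + 0*(-33) = -100 + 0 = -100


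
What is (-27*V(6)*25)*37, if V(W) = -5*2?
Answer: 249750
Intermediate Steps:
V(W) = -10
(-27*V(6)*25)*37 = (-27*(-10)*25)*37 = (270*25)*37 = 6750*37 = 249750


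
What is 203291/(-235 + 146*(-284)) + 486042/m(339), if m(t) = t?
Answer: 6732849903/4711987 ≈ 1428.9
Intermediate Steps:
203291/(-235 + 146*(-284)) + 486042/m(339) = 203291/(-235 + 146*(-284)) + 486042/339 = 203291/(-235 - 41464) + 486042*(1/339) = 203291/(-41699) + 162014/113 = 203291*(-1/41699) + 162014/113 = -203291/41699 + 162014/113 = 6732849903/4711987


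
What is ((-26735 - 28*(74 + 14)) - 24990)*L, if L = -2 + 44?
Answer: -2275938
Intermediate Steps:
L = 42
((-26735 - 28*(74 + 14)) - 24990)*L = ((-26735 - 28*(74 + 14)) - 24990)*42 = ((-26735 - 28*88) - 24990)*42 = ((-26735 - 2464) - 24990)*42 = (-29199 - 24990)*42 = -54189*42 = -2275938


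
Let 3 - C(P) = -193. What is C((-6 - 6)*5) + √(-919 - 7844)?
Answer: 196 + I*√8763 ≈ 196.0 + 93.611*I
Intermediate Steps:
C(P) = 196 (C(P) = 3 - 1*(-193) = 3 + 193 = 196)
C((-6 - 6)*5) + √(-919 - 7844) = 196 + √(-919 - 7844) = 196 + √(-8763) = 196 + I*√8763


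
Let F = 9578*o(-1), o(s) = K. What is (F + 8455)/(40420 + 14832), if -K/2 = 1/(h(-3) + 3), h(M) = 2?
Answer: 23119/276260 ≈ 0.083686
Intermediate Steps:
K = -⅖ (K = -2/(2 + 3) = -2/5 = -2*⅕ = -⅖ ≈ -0.40000)
o(s) = -⅖
F = -19156/5 (F = 9578*(-⅖) = -19156/5 ≈ -3831.2)
(F + 8455)/(40420 + 14832) = (-19156/5 + 8455)/(40420 + 14832) = (23119/5)/55252 = (23119/5)*(1/55252) = 23119/276260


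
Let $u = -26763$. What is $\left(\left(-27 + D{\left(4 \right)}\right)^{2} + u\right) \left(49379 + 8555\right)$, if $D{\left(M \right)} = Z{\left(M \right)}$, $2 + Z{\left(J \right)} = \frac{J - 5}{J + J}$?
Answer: $- \frac{48043015081}{32} \approx -1.5013 \cdot 10^{9}$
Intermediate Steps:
$Z{\left(J \right)} = -2 + \frac{-5 + J}{2 J}$ ($Z{\left(J \right)} = -2 + \frac{J - 5}{J + J} = -2 + \frac{-5 + J}{2 J}$)
$D{\left(M \right)} = \frac{-5 - 3 M}{2 M}$
$\left(\left(-27 + D{\left(4 \right)}\right)^{2} + u\right) \left(49379 + 8555\right) = \left(\left(-27 + \frac{-5 - 12}{2 \cdot 4}\right)^{2} - 26763\right) \left(49379 + 8555\right) = \left(\left(-27 + \frac{1}{2} \cdot \frac{1}{4} \left(-5 - 12\right)\right)^{2} - 26763\right) 57934 = \left(\left(-27 + \frac{1}{2} \cdot \frac{1}{4} \left(-17\right)\right)^{2} - 26763\right) 57934 = \left(\left(-27 - \frac{17}{8}\right)^{2} - 26763\right) 57934 = \left(\left(- \frac{233}{8}\right)^{2} - 26763\right) 57934 = \left(\frac{54289}{64} - 26763\right) 57934 = \left(- \frac{1658543}{64}\right) 57934 = - \frac{48043015081}{32}$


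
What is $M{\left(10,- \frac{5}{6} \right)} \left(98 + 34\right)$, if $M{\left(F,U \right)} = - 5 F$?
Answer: $-6600$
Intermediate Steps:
$M{\left(10,- \frac{5}{6} \right)} \left(98 + 34\right) = \left(-5\right) 10 \left(98 + 34\right) = \left(-50\right) 132 = -6600$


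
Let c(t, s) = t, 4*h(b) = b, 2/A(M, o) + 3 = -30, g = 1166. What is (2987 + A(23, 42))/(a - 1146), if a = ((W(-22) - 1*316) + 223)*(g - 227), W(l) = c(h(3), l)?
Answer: -394276/11585475 ≈ -0.034032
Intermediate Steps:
A(M, o) = -2/33 (A(M, o) = 2/(-3 - 30) = 2/(-33) = 2*(-1/33) = -2/33)
h(b) = b/4
W(l) = ¾ (W(l) = (¼)*3 = ¾)
a = -346491/4 (a = ((¾ - 1*316) + 223)*(1166 - 227) = ((¾ - 316) + 223)*939 = (-1261/4 + 223)*939 = -369/4*939 = -346491/4 ≈ -86623.)
(2987 + A(23, 42))/(a - 1146) = (2987 - 2/33)/(-346491/4 - 1146) = 98569/(33*(-351075/4)) = (98569/33)*(-4/351075) = -394276/11585475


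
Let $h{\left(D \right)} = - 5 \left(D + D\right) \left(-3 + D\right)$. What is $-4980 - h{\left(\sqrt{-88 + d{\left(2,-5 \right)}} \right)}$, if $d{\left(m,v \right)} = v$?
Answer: $-5910 - 30 i \sqrt{93} \approx -5910.0 - 289.31 i$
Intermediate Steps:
$h{\left(D \right)} = - 10 D \left(-3 + D\right)$ ($h{\left(D \right)} = - 5 \cdot 2 D \left(-3 + D\right) = - 10 D \left(-3 + D\right)$)
$-4980 - h{\left(\sqrt{-88 + d{\left(2,-5 \right)}} \right)} = -4980 - 10 \sqrt{-88 - 5} \left(3 - \sqrt{-88 - 5}\right) = -4980 - 10 \sqrt{-93} \left(3 - \sqrt{-93}\right) = -4980 - 10 i \sqrt{93} \left(3 - i \sqrt{93}\right)$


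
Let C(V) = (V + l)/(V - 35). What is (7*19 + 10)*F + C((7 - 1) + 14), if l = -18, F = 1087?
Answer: 2331613/15 ≈ 1.5544e+5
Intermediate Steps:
C(V) = (-18 + V)/(-35 + V) (C(V) = (V - 18)/(V - 35) = (-18 + V)/(-35 + V))
(7*19 + 10)*F + C((7 - 1) + 14) = (7*19 + 10)*1087 + (-18 + ((7 - 1) + 14))/(-35 + ((7 - 1) + 14)) = (133 + 10)*1087 + (-18 + (6 + 14))/(-35 + (6 + 14)) = 143*1087 + (-18 + 20)/(-35 + 20) = 155441 + 2/(-15) = 155441 - 1/15*2 = 155441 - 2/15 = 2331613/15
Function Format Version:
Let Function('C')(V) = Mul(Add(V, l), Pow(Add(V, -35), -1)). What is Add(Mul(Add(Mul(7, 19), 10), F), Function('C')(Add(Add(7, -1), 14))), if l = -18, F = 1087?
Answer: Rational(2331613, 15) ≈ 1.5544e+5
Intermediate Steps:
Function('C')(V) = Mul(Pow(Add(-35, V), -1), Add(-18, V)) (Function('C')(V) = Mul(Add(V, -18), Pow(Add(V, -35), -1)) = Mul(Add(-18, V), Pow(Add(-35, V), -1)) = Mul(Pow(Add(-35, V), -1), Add(-18, V)))
Add(Mul(Add(Mul(7, 19), 10), F), Function('C')(Add(Add(7, -1), 14))) = Add(Mul(Add(Mul(7, 19), 10), 1087), Mul(Pow(Add(-35, Add(Add(7, -1), 14)), -1), Add(-18, Add(Add(7, -1), 14)))) = Add(Mul(Add(133, 10), 1087), Mul(Pow(Add(-35, Add(6, 14)), -1), Add(-18, Add(6, 14)))) = Add(Mul(143, 1087), Mul(Pow(Add(-35, 20), -1), Add(-18, 20))) = Add(155441, Mul(Pow(-15, -1), 2)) = Add(155441, Mul(Rational(-1, 15), 2)) = Add(155441, Rational(-2, 15)) = Rational(2331613, 15)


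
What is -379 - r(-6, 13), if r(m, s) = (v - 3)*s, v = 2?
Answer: -366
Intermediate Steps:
r(m, s) = -s (r(m, s) = (2 - 3)*s = -s)
-379 - r(-6, 13) = -379 - (-1)*13 = -379 - 1*(-13) = -379 + 13 = -366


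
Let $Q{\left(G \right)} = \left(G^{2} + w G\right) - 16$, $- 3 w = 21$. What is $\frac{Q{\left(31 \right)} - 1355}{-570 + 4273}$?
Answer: $- \frac{627}{3703} \approx -0.16932$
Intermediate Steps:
$w = -7$ ($w = \left(- \frac{1}{3}\right) 21 = -7$)
$Q{\left(G \right)} = -16 + G^{2} - 7 G$ ($Q{\left(G \right)} = \left(G^{2} - 7 G\right) - 16 = -16 + G^{2} - 7 G$)
$\frac{Q{\left(31 \right)} - 1355}{-570 + 4273} = \frac{\left(-16 + 31^{2} - 217\right) - 1355}{-570 + 4273} = \frac{\left(-16 + 961 - 217\right) - 1355}{3703} = \left(728 - 1355\right) \frac{1}{3703} = \left(-627\right) \frac{1}{3703} = - \frac{627}{3703}$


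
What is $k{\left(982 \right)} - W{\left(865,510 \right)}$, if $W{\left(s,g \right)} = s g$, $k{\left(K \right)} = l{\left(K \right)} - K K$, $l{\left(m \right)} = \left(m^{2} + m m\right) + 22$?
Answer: $523196$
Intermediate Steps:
$l{\left(m \right)} = 22 + 2 m^{2}$ ($l{\left(m \right)} = \left(m^{2} + m^{2}\right) + 22 = 2 m^{2} + 22 = 22 + 2 m^{2}$)
$k{\left(K \right)} = 22 + K^{2}$ ($k{\left(K \right)} = \left(22 + 2 K^{2}\right) - K K = \left(22 + 2 K^{2}\right) - K^{2} = 22 + K^{2}$)
$W{\left(s,g \right)} = g s$
$k{\left(982 \right)} - W{\left(865,510 \right)} = \left(22 + 982^{2}\right) - 510 \cdot 865 = \left(22 + 964324\right) - 441150 = 964346 - 441150 = 523196$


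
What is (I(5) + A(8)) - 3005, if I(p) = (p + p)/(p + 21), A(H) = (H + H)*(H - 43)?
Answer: -46340/13 ≈ -3564.6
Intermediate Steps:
A(H) = 2*H*(-43 + H) (A(H) = (2*H)*(-43 + H) = 2*H*(-43 + H))
I(p) = 2*p/(21 + p) (I(p) = (2*p)/(21 + p) = 2*p/(21 + p))
(I(5) + A(8)) - 3005 = (2*5/(21 + 5) + 2*8*(-43 + 8)) - 3005 = (2*5/26 + 2*8*(-35)) - 3005 = (2*5*(1/26) - 560) - 3005 = (5/13 - 560) - 3005 = -7275/13 - 3005 = -46340/13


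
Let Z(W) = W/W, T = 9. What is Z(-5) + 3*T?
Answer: 28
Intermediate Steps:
Z(W) = 1
Z(-5) + 3*T = 1 + 3*9 = 1 + 27 = 28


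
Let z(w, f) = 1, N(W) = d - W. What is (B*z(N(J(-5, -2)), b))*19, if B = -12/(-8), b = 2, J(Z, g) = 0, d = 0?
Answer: 57/2 ≈ 28.500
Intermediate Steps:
N(W) = -W (N(W) = 0 - W = -W)
B = 3/2 (B = -12*(-⅛) = 3/2 ≈ 1.5000)
(B*z(N(J(-5, -2)), b))*19 = ((3/2)*1)*19 = (3/2)*19 = 57/2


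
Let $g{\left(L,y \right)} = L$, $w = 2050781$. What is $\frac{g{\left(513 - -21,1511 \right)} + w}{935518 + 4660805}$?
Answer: $\frac{2051315}{5596323} \approx 0.36655$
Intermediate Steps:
$\frac{g{\left(513 - -21,1511 \right)} + w}{935518 + 4660805} = \frac{\left(513 - -21\right) + 2050781}{935518 + 4660805} = \frac{\left(513 + 21\right) + 2050781}{5596323} = \left(534 + 2050781\right) \frac{1}{5596323} = 2051315 \cdot \frac{1}{5596323} = \frac{2051315}{5596323}$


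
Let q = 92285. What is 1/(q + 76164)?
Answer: 1/168449 ≈ 5.9365e-6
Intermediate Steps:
1/(q + 76164) = 1/(92285 + 76164) = 1/168449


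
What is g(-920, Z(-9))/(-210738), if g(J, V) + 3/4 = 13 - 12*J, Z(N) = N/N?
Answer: -4019/76632 ≈ -0.052445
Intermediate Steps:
Z(N) = 1
g(J, V) = 49/4 - 12*J (g(J, V) = -3/4 + (13 - 12*J) = 49/4 - 12*J)
g(-920, Z(-9))/(-210738) = (49/4 - 12*(-920))/(-210738) = (49/4 + 11040)*(-1/210738) = (44209/4)*(-1/210738) = -4019/76632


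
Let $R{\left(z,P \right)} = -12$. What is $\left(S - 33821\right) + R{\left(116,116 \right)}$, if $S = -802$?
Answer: $-34635$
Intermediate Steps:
$\left(S - 33821\right) + R{\left(116,116 \right)} = \left(-802 - 33821\right) - 12 = -34623 - 12 = -34635$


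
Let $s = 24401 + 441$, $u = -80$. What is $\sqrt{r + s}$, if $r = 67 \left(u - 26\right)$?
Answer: $2 \sqrt{4435} \approx 133.19$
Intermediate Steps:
$s = 24842$
$r = -7102$ ($r = 67 \left(-80 - 26\right) = 67 \left(-106\right) = -7102$)
$\sqrt{r + s} = \sqrt{-7102 + 24842} = \sqrt{17740} = 2 \sqrt{4435}$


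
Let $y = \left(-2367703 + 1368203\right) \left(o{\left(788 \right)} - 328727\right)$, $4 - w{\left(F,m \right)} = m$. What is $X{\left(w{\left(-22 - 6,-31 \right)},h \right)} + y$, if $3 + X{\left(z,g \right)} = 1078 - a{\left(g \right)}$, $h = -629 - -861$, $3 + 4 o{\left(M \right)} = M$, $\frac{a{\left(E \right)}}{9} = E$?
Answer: $328366483612$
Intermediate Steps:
$w{\left(F,m \right)} = 4 - m$
$a{\left(E \right)} = 9 E$
$o{\left(M \right)} = - \frac{3}{4} + \frac{M}{4}$
$h = 232$ ($h = -629 + 861 = 232$)
$X{\left(z,g \right)} = 1075 - 9 g$ ($X{\left(z,g \right)} = -3 - \left(-1078 + 9 g\right) = 1075 - 9 g$)
$y = 328366484625$ ($y = \left(-2367703 + 1368203\right) \left(\left(- \frac{3}{4} + \frac{1}{4} \cdot 788\right) - 328727\right) = - 999500 \left(\left(- \frac{3}{4} + 197\right) - 328727\right) = - 999500 \left(\frac{785}{4} - 328727\right) = \left(-999500\right) \left(- \frac{1314123}{4}\right) = 328366484625$)
$X{\left(w{\left(-22 - 6,-31 \right)},h \right)} + y = \left(1075 - 2088\right) + 328366484625 = -1013 + 328366484625 = 328366483612$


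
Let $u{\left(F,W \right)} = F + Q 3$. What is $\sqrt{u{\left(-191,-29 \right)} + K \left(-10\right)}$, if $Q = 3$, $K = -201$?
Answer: $2 \sqrt{457} \approx 42.755$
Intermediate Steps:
$u{\left(F,W \right)} = 9 + F$ ($u{\left(F,W \right)} = F + 3 \cdot 3 = F + 9 = 9 + F$)
$\sqrt{u{\left(-191,-29 \right)} + K \left(-10\right)} = \sqrt{\left(9 - 191\right) - -2010} = \sqrt{-182 + 2010} = \sqrt{1828} = 2 \sqrt{457}$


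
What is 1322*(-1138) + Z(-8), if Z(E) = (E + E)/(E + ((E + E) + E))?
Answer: -3008871/2 ≈ -1.5044e+6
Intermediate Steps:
Z(E) = ½ (Z(E) = (2*E)/(E + (2*E + E)) = (2*E)/(E + 3*E) = (2*E)/((4*E)) = (2*E)*(1/(4*E)) = ½)
1322*(-1138) + Z(-8) = 1322*(-1138) + ½ = -1504436 + ½ = -3008871/2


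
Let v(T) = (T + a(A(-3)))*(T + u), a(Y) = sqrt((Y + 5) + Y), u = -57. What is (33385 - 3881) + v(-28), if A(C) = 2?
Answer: 31629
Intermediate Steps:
a(Y) = sqrt(5 + 2*Y) (a(Y) = sqrt((5 + Y) + Y) = sqrt(5 + 2*Y))
v(T) = (-57 + T)*(3 + T) (v(T) = (T + sqrt(5 + 2*2))*(T - 57) = (T + sqrt(5 + 4))*(-57 + T) = (T + sqrt(9))*(-57 + T) = (T + 3)*(-57 + T) = (3 + T)*(-57 + T) = (-57 + T)*(3 + T))
(33385 - 3881) + v(-28) = (33385 - 3881) + (-171 + (-28)**2 - 54*(-28)) = 29504 + (-171 + 784 + 1512) = 29504 + 2125 = 31629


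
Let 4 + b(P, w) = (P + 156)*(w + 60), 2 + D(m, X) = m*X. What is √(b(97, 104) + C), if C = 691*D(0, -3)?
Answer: √40106 ≈ 200.26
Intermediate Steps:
D(m, X) = -2 + X*m (D(m, X) = -2 + m*X = -2 + X*m)
b(P, w) = -4 + (60 + w)*(156 + P) (b(P, w) = -4 + (P + 156)*(w + 60) = -4 + (156 + P)*(60 + w) = -4 + (60 + w)*(156 + P))
C = -1382 (C = 691*(-2 - 3*0) = 691*(-2 + 0) = 691*(-2) = -1382)
√(b(97, 104) + C) = √((9356 + 60*97 + 156*104 + 97*104) - 1382) = √((9356 + 5820 + 16224 + 10088) - 1382) = √(41488 - 1382) = √40106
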